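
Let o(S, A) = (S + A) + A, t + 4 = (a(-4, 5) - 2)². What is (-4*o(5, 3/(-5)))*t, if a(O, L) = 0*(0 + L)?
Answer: 0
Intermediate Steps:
a(O, L) = 0 (a(O, L) = 0*L = 0)
t = 0 (t = -4 + (0 - 2)² = -4 + (-2)² = -4 + 4 = 0)
o(S, A) = S + 2*A (o(S, A) = (A + S) + A = S + 2*A)
(-4*o(5, 3/(-5)))*t = -4*(5 + 2*(3/(-5)))*0 = -4*(5 + 2*(3*(-⅕)))*0 = -4*(5 + 2*(-⅗))*0 = -4*(5 - 6/5)*0 = -4*19/5*0 = -76/5*0 = 0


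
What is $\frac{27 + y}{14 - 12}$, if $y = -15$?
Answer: $6$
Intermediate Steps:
$\frac{27 + y}{14 - 12} = \frac{27 - 15}{14 - 12} = \frac{1}{2} \cdot 12 = 6$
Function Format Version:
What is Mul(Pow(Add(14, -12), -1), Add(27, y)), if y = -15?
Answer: 6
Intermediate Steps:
Mul(Pow(Add(14, -12), -1), Add(27, y)) = Mul(Pow(Add(14, -12), -1), Add(27, -15)) = Mul(Pow(2, -1), 12) = Mul(Rational(1, 2), 12) = 6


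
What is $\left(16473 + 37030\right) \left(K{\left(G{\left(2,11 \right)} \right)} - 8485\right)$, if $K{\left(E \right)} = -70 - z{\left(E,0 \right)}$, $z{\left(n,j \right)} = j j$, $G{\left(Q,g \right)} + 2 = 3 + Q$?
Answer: $-457718165$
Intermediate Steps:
$G{\left(Q,g \right)} = 1 + Q$ ($G{\left(Q,g \right)} = -2 + \left(3 + Q\right) = 1 + Q$)
$z{\left(n,j \right)} = j^{2}$
$K{\left(E \right)} = -70$ ($K{\left(E \right)} = -70 - 0^{2} = -70 - 0 = -70 + 0 = -70$)
$\left(16473 + 37030\right) \left(K{\left(G{\left(2,11 \right)} \right)} - 8485\right) = \left(16473 + 37030\right) \left(-70 - 8485\right) = 53503 \left(-8555\right) = -457718165$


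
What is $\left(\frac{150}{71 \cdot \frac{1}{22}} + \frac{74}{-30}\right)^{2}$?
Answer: $\frac{2197078129}{1134225} \approx 1937.1$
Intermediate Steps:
$\left(\frac{150}{71 \cdot \frac{1}{22}} + \frac{74}{-30}\right)^{2} = \left(\frac{150}{71 \cdot \frac{1}{22}} + 74 \left(- \frac{1}{30}\right)\right)^{2} = \left(\frac{150}{\frac{71}{22}} - \frac{37}{15}\right)^{2} = \left(150 \cdot \frac{22}{71} - \frac{37}{15}\right)^{2} = \left(\frac{3300}{71} - \frac{37}{15}\right)^{2} = \left(\frac{46873}{1065}\right)^{2} = \frac{2197078129}{1134225}$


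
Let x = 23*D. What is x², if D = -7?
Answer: 25921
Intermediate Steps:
x = -161 (x = 23*(-7) = -161)
x² = (-161)² = 25921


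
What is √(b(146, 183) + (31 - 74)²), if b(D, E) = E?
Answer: 4*√127 ≈ 45.078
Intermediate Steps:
√(b(146, 183) + (31 - 74)²) = √(183 + (31 - 74)²) = √(183 + (-43)²) = √(183 + 1849) = √2032 = 4*√127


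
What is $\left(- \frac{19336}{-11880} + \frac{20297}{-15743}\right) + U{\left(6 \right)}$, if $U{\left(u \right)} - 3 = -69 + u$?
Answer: $- \frac{1394791514}{23378355} \approx -59.662$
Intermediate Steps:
$U{\left(u \right)} = -66 + u$ ($U{\left(u \right)} = 3 + \left(-69 + u\right) = -66 + u$)
$\left(- \frac{19336}{-11880} + \frac{20297}{-15743}\right) + U{\left(6 \right)} = \left(- \frac{19336}{-11880} + \frac{20297}{-15743}\right) + \left(-66 + 6\right) = \left(\left(-19336\right) \left(- \frac{1}{11880}\right) + 20297 \left(- \frac{1}{15743}\right)\right) - 60 = \left(\frac{2417}{1485} - \frac{20297}{15743}\right) - 60 = \frac{7909786}{23378355} - 60 = - \frac{1394791514}{23378355}$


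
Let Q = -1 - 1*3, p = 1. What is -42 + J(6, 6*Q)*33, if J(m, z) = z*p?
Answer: -834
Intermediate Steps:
Q = -4 (Q = -1 - 3 = -4)
J(m, z) = z (J(m, z) = z*1 = z)
-42 + J(6, 6*Q)*33 = -42 + (6*(-4))*33 = -42 - 24*33 = -42 - 792 = -834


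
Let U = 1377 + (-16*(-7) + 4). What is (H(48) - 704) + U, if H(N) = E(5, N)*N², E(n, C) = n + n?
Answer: 23829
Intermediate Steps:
E(n, C) = 2*n
H(N) = 10*N² (H(N) = (2*5)*N² = 10*N²)
U = 1493 (U = 1377 + (112 + 4) = 1377 + 116 = 1493)
(H(48) - 704) + U = (10*48² - 704) + 1493 = (10*2304 - 704) + 1493 = (23040 - 704) + 1493 = 22336 + 1493 = 23829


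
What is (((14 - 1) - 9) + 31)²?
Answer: 1225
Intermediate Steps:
(((14 - 1) - 9) + 31)² = ((13 - 9) + 31)² = (4 + 31)² = 35² = 1225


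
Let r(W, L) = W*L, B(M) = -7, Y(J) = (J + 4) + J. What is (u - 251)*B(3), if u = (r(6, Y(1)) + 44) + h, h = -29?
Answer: 1400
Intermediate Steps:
Y(J) = 4 + 2*J (Y(J) = (4 + J) + J = 4 + 2*J)
r(W, L) = L*W
u = 51 (u = ((4 + 2*1)*6 + 44) - 29 = ((4 + 2)*6 + 44) - 29 = (6*6 + 44) - 29 = (36 + 44) - 29 = 80 - 29 = 51)
(u - 251)*B(3) = (51 - 251)*(-7) = -200*(-7) = 1400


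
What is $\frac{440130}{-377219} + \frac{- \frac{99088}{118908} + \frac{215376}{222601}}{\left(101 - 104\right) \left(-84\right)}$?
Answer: $- \frac{183400878077408825}{157257838861389819} \approx -1.1662$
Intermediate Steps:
$\frac{440130}{-377219} + \frac{- \frac{99088}{118908} + \frac{215376}{222601}}{\left(101 - 104\right) \left(-84\right)} = 440130 \left(- \frac{1}{377219}\right) + \frac{\left(-99088\right) \frac{1}{118908} + 215376 \cdot \frac{1}{222601}}{\left(-3\right) \left(-84\right)} = - \frac{440130}{377219} + \frac{- \frac{24772}{29727} + \frac{215376}{222601}}{252} = - \frac{440130}{377219} + \frac{888210380}{6617259927} \cdot \frac{1}{252} = - \frac{440130}{377219} + \frac{222052595}{416887375401} = - \frac{183400878077408825}{157257838861389819}$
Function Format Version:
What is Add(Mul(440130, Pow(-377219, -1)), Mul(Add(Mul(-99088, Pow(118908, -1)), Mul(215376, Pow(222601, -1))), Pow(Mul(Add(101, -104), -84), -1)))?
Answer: Rational(-183400878077408825, 157257838861389819) ≈ -1.1662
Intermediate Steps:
Add(Mul(440130, Pow(-377219, -1)), Mul(Add(Mul(-99088, Pow(118908, -1)), Mul(215376, Pow(222601, -1))), Pow(Mul(Add(101, -104), -84), -1))) = Add(Mul(440130, Rational(-1, 377219)), Mul(Add(Mul(-99088, Rational(1, 118908)), Mul(215376, Rational(1, 222601))), Pow(Mul(-3, -84), -1))) = Add(Rational(-440130, 377219), Mul(Add(Rational(-24772, 29727), Rational(215376, 222601)), Pow(252, -1))) = Add(Rational(-440130, 377219), Mul(Rational(888210380, 6617259927), Rational(1, 252))) = Add(Rational(-440130, 377219), Rational(222052595, 416887375401)) = Rational(-183400878077408825, 157257838861389819)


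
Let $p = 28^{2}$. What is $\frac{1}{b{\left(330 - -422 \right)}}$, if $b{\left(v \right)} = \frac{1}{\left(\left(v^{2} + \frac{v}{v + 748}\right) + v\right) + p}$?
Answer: $\frac{212640188}{375} \approx 5.6704 \cdot 10^{5}$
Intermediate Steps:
$p = 784$
$b{\left(v \right)} = \frac{1}{784 + v + v^{2} + \frac{v}{748 + v}}$ ($b{\left(v \right)} = \frac{1}{\left(\left(v^{2} + \frac{v}{v + 748}\right) + v\right) + 784} = \frac{1}{\left(\left(v^{2} + \frac{v}{748 + v}\right) + v\right) + 784} = \frac{1}{\left(v + v^{2} + \frac{v}{748 + v}\right) + 784} = \frac{1}{784 + v + v^{2} + \frac{v}{748 + v}}$)
$\frac{1}{b{\left(330 - -422 \right)}} = \frac{1}{\frac{1}{586432 + \left(330 - -422\right)^{3} + 749 \left(330 - -422\right)^{2} + 1533 \left(330 - -422\right)} \left(748 + \left(330 - -422\right)\right)} = \frac{1}{\frac{1}{586432 + \left(330 + 422\right)^{3} + 749 \left(330 + 422\right)^{2} + 1533 \left(330 + 422\right)} \left(748 + \left(330 + 422\right)\right)} = \frac{1}{\frac{1}{586432 + 752^{3} + 749 \cdot 752^{2} + 1533 \cdot 752} \left(748 + 752\right)} = \frac{1}{\frac{1}{586432 + 425259008 + 749 \cdot 565504 + 1152816} \cdot 1500} = \frac{1}{\frac{1}{586432 + 425259008 + 423562496 + 1152816} \cdot 1500} = \frac{1}{\frac{1}{850560752} \cdot 1500} = \frac{1}{\frac{375}{212640188}} = \frac{212640188}{375}$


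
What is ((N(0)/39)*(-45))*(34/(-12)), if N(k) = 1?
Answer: 85/26 ≈ 3.2692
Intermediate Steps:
((N(0)/39)*(-45))*(34/(-12)) = ((1/39)*(-45))*(34/(-12)) = ((1*(1/39))*(-45))*(34*(-1/12)) = ((1/39)*(-45))*(-17/6) = -15/13*(-17/6) = 85/26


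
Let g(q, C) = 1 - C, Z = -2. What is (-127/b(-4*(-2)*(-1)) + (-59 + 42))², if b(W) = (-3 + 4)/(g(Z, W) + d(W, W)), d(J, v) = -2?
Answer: 820836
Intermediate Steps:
b(W) = 1/(-1 - W) (b(W) = (-3 + 4)/((1 - W) - 2) = 1/(-1 - W))
(-127/b(-4*(-2)*(-1)) + (-59 + 42))² = (-127/((-1/(1 - 4*(-2)*(-1)))) + (-59 + 42))² = (-127/((-1/(1 + 8*(-1)))) - 17)² = (-127/((-1/(1 - 8))) - 17)² = (-127/((-1/(-7))) - 17)² = (-127/((-1*(-⅐))) - 17)² = (-127/⅐ - 17)² = (-127*7 - 17)² = (-889 - 17)² = (-906)² = 820836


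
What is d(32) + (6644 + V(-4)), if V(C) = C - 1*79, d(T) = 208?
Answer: 6769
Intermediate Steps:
V(C) = -79 + C (V(C) = C - 79 = -79 + C)
d(32) + (6644 + V(-4)) = 208 + (6644 + (-79 - 4)) = 208 + (6644 - 83) = 208 + 6561 = 6769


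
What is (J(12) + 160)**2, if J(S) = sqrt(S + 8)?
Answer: 25620 + 640*sqrt(5) ≈ 27051.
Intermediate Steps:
J(S) = sqrt(8 + S)
(J(12) + 160)**2 = (sqrt(8 + 12) + 160)**2 = (sqrt(20) + 160)**2 = (2*sqrt(5) + 160)**2 = (160 + 2*sqrt(5))**2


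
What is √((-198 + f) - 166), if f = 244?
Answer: 2*I*√30 ≈ 10.954*I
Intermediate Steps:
√((-198 + f) - 166) = √((-198 + 244) - 166) = √(46 - 166) = √(-120) = 2*I*√30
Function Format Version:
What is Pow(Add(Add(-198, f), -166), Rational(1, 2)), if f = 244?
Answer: Mul(2, I, Pow(30, Rational(1, 2))) ≈ Mul(10.954, I)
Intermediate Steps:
Pow(Add(Add(-198, f), -166), Rational(1, 2)) = Pow(Add(Add(-198, 244), -166), Rational(1, 2)) = Pow(Add(46, -166), Rational(1, 2)) = Pow(-120, Rational(1, 2)) = Mul(2, I, Pow(30, Rational(1, 2)))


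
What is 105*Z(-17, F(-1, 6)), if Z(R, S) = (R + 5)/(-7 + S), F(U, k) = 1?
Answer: 210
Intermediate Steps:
Z(R, S) = (5 + R)/(-7 + S)
105*Z(-17, F(-1, 6)) = 105*((5 - 17)/(-7 + 1)) = 105*(-12/(-6)) = 105*(-⅙*(-12)) = 105*2 = 210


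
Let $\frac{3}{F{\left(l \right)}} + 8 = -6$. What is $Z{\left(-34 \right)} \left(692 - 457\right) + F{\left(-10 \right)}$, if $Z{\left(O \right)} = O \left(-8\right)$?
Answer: $\frac{894877}{14} \approx 63920.0$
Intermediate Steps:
$F{\left(l \right)} = - \frac{3}{14}$ ($F{\left(l \right)} = \frac{3}{-8 - 6} = \frac{3}{-14} = 3 \left(- \frac{1}{14}\right) = - \frac{3}{14}$)
$Z{\left(O \right)} = - 8 O$
$Z{\left(-34 \right)} \left(692 - 457\right) + F{\left(-10 \right)} = \left(-8\right) \left(-34\right) \left(692 - 457\right) - \frac{3}{14} = 272 \cdot 235 - \frac{3}{14} = 63920 - \frac{3}{14} = \frac{894877}{14}$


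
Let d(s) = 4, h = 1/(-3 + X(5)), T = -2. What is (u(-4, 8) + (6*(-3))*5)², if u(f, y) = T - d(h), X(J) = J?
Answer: 9216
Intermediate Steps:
h = ½ (h = 1/(-3 + 5) = 1/2 = ½ ≈ 0.50000)
u(f, y) = -6 (u(f, y) = -2 - 1*4 = -2 - 4 = -6)
(u(-4, 8) + (6*(-3))*5)² = (-6 + (6*(-3))*5)² = (-6 - 18*5)² = (-6 - 90)² = (-96)² = 9216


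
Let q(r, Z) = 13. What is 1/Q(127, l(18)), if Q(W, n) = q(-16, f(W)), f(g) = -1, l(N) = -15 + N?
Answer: 1/13 ≈ 0.076923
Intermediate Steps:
Q(W, n) = 13
1/Q(127, l(18)) = 1/13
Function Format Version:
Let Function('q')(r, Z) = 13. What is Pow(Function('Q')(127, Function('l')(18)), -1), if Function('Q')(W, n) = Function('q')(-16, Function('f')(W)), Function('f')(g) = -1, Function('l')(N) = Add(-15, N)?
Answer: Rational(1, 13) ≈ 0.076923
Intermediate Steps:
Function('Q')(W, n) = 13
Pow(Function('Q')(127, Function('l')(18)), -1) = Pow(13, -1) = Rational(1, 13)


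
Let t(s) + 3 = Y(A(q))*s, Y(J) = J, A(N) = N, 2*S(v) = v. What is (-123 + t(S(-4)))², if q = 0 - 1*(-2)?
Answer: 16900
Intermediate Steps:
q = 2 (q = 0 + 2 = 2)
S(v) = v/2
t(s) = -3 + 2*s
(-123 + t(S(-4)))² = (-123 + (-3 + 2*((½)*(-4))))² = (-123 + (-3 + 2*(-2)))² = (-123 + (-3 - 4))² = (-123 - 7)² = (-130)² = 16900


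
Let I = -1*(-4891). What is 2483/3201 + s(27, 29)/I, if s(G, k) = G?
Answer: 12230780/15656091 ≈ 0.78122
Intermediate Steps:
I = 4891
2483/3201 + s(27, 29)/I = 2483/3201 + 27/4891 = 12230780/15656091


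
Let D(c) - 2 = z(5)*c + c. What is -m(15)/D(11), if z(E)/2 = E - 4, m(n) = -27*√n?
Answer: 27*√15/35 ≈ 2.9877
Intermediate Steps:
z(E) = -8 + 2*E (z(E) = 2*(E - 4) = 2*(-4 + E) = -8 + 2*E)
D(c) = 2 + 3*c (D(c) = 2 + ((-8 + 2*5)*c + c) = 2 + ((-8 + 10)*c + c) = 2 + (2*c + c) = 2 + 3*c)
-m(15)/D(11) = -(-27*√15)/(2 + 3*11) = -(-27*√15)/(2 + 33) = -(-27*√15)/35 = -(-27)*√15/35 = 27*√15/35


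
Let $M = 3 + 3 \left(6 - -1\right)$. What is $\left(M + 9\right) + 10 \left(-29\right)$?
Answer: $-257$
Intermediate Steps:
$M = 24$ ($M = 3 + 3 \left(6 + 1\right) = 3 + 3 \cdot 7 = 3 + 21 = 24$)
$\left(M + 9\right) + 10 \left(-29\right) = \left(24 + 9\right) + 10 \left(-29\right) = 33 - 290 = -257$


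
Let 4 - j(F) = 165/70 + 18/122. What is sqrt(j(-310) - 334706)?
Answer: I*sqrt(244105350538)/854 ≈ 578.54*I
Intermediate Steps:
j(F) = 1277/854 (j(F) = 4 - (165/70 + 18/122) = 4 - (165*(1/70) + 18*(1/122)) = 4 - (33/14 + 9/61) = 4 - 1*2139/854 = 4 - 2139/854 = 1277/854)
sqrt(j(-310) - 334706) = sqrt(1277/854 - 334706) = sqrt(-285837647/854) = I*sqrt(244105350538)/854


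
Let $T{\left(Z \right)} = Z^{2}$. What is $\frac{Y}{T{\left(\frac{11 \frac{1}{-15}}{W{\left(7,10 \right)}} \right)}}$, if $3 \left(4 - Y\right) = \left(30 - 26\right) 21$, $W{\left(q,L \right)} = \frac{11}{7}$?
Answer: $- \frac{5400}{49} \approx -110.2$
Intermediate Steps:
$W{\left(q,L \right)} = \frac{11}{7}$ ($W{\left(q,L \right)} = 11 \cdot \frac{1}{7} = \frac{11}{7}$)
$Y = -24$ ($Y = 4 - \frac{\left(30 - 26\right) 21}{3} = 4 - \frac{4 \cdot 21}{3} = 4 - 28 = -24$)
$\frac{Y}{T{\left(\frac{11 \frac{1}{-15}}{W{\left(7,10 \right)}} \right)}} = - \frac{24}{\left(\frac{11 \frac{1}{-15}}{\frac{11}{7}}\right)^{2}} = - \frac{24}{\left(11 \left(- \frac{1}{15}\right) \frac{7}{11}\right)^{2}} = - \frac{24}{\left(\left(- \frac{11}{15}\right) \frac{7}{11}\right)^{2}} = - \frac{24}{\left(- \frac{7}{15}\right)^{2}} = - \frac{24}{\frac{49}{225}} = \left(-24\right) \frac{225}{49} = - \frac{5400}{49}$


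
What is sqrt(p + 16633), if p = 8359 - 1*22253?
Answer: sqrt(2739) ≈ 52.335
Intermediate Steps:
p = -13894 (p = 8359 - 22253 = -13894)
sqrt(p + 16633) = sqrt(-13894 + 16633) = sqrt(2739)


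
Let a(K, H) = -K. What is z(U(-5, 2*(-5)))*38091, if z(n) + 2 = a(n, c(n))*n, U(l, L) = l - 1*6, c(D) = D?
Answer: -4685193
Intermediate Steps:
U(l, L) = -6 + l (U(l, L) = l - 6 = -6 + l)
z(n) = -2 - n² (z(n) = -2 + (-n)*n = -2 - n²)
z(U(-5, 2*(-5)))*38091 = (-2 - (-6 - 5)²)*38091 = (-2 - 1*(-11)²)*38091 = (-2 - 1*121)*38091 = (-2 - 121)*38091 = -123*38091 = -4685193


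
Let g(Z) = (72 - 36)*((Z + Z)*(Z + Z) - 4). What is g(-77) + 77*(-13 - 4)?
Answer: 852323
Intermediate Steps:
g(Z) = -144 + 144*Z**2 (g(Z) = 36*((2*Z)*(2*Z) - 4) = 36*(4*Z**2 - 4) = 36*(-4 + 4*Z**2) = -144 + 144*Z**2)
g(-77) + 77*(-13 - 4) = (-144 + 144*(-77)**2) + 77*(-13 - 4) = (-144 + 144*5929) + 77*(-17) = (-144 + 853776) - 1309 = 853632 - 1309 = 852323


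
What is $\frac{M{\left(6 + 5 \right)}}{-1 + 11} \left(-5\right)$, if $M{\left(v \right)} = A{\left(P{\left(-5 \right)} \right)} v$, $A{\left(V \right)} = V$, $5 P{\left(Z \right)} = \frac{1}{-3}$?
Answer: $\frac{11}{30} \approx 0.36667$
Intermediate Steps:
$P{\left(Z \right)} = - \frac{1}{15}$ ($P{\left(Z \right)} = \frac{1}{5 \left(-3\right)} = \frac{1}{5} \left(- \frac{1}{3}\right) = - \frac{1}{15}$)
$M{\left(v \right)} = - \frac{v}{15}$
$\frac{M{\left(6 + 5 \right)}}{-1 + 11} \left(-5\right) = \frac{\left(- \frac{1}{15}\right) \left(6 + 5\right)}{-1 + 11} \left(-5\right) = \frac{\left(- \frac{1}{15}\right) 11}{10} \left(-5\right) = \left(- \frac{11}{15}\right) \frac{1}{10} \left(-5\right) = \left(- \frac{11}{150}\right) \left(-5\right) = \frac{11}{30}$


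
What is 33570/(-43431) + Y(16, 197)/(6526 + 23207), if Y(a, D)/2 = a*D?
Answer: -241449262/430444641 ≈ -0.56093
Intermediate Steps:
Y(a, D) = 2*D*a (Y(a, D) = 2*(a*D) = 2*(D*a) = 2*D*a)
33570/(-43431) + Y(16, 197)/(6526 + 23207) = 33570/(-43431) + (2*197*16)/(6526 + 23207) = 33570*(-1/43431) + 6304/29733 = -11190/14477 + 6304*(1/29733) = -11190/14477 + 6304/29733 = -241449262/430444641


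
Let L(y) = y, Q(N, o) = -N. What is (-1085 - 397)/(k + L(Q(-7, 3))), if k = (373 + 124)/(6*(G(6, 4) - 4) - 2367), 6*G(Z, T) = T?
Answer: -84227/386 ≈ -218.20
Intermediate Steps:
G(Z, T) = T/6
k = -71/341 (k = (373 + 124)/(6*((⅙)*4 - 4) - 2367) = 497/(6*(⅔ - 4) - 2367) = 497/(6*(-10/3) - 2367) = 497/(-20 - 2367) = 497/(-2387) = 497*(-1/2387) = -71/341 ≈ -0.20821)
(-1085 - 397)/(k + L(Q(-7, 3))) = (-1085 - 397)/(-71/341 - 1*(-7)) = -1482/(-71/341 + 7) = -1482/2316/341 = -1482*341/2316 = -84227/386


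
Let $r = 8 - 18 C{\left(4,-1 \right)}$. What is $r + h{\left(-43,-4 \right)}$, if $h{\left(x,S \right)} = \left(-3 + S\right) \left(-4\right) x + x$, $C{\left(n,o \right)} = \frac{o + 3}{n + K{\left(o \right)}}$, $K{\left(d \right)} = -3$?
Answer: $-1275$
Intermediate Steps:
$C{\left(n,o \right)} = \frac{3 + o}{-3 + n}$ ($C{\left(n,o \right)} = \frac{o + 3}{n - 3} = \frac{3 + o}{-3 + n}$)
$r = -28$ ($r = 8 - 18 \frac{3 - 1}{-3 + 4} = 8 - 18 \cdot 1^{-1} \cdot 2 = 8 - 18 \cdot 1 \cdot 2 = 8 - 36 = -28$)
$h{\left(x,S \right)} = x + x \left(12 - 4 S\right)$ ($h{\left(x,S \right)} = \left(12 - 4 S\right) x + x = x \left(12 - 4 S\right) + x = x + x \left(12 - 4 S\right)$)
$r + h{\left(-43,-4 \right)} = -28 - 43 \left(13 - -16\right) = -28 - 43 \left(13 + 16\right) = -28 - 1247 = -1275$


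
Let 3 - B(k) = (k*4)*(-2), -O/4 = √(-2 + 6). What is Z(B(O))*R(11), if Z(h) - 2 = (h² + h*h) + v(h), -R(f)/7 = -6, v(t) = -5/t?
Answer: 19071738/61 ≈ 3.1265e+5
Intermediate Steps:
R(f) = 42 (R(f) = -7*(-6) = 42)
O = -8 (O = -4*√(-2 + 6) = -4*√4 = -4*2 = -8)
B(k) = 3 + 8*k (B(k) = 3 - k*4*(-2) = 3 - 4*k*(-2) = 3 - (-8)*k = 3 + 8*k)
Z(h) = 2 - 5/h + 2*h² (Z(h) = 2 + ((h² + h*h) - 5/h) = 2 + ((h² + h²) - 5/h) = 2 + (2*h² - 5/h) = 2 + (-5/h + 2*h²) = 2 - 5/h + 2*h²)
Z(B(O))*R(11) = (2 - 5/(3 + 8*(-8)) + 2*(3 + 8*(-8))²)*42 = (2 - 5/(3 - 64) + 2*(3 - 64)²)*42 = (2 - 5/(-61) + 2*(-61)²)*42 = (2 - 5*(-1/61) + 2*3721)*42 = (2 + 5/61 + 7442)*42 = (454089/61)*42 = 19071738/61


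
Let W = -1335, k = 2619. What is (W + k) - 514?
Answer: 770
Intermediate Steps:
(W + k) - 514 = (-1335 + 2619) - 514 = 1284 - 514 = 770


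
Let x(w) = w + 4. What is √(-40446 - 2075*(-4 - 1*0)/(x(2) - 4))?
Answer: 2*I*√9074 ≈ 190.52*I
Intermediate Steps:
x(w) = 4 + w
√(-40446 - 2075*(-4 - 1*0)/(x(2) - 4)) = √(-40446 - 2075*(-4 - 1*0)/((4 + 2) - 4)) = √(-40446 - 2075*(-4 + 0)/(6 - 4)) = √(-40446 - (-8300)/2) = √(-40446 - 2075*(-2)) = √(-40446 + 4150) = √(-36296) = 2*I*√9074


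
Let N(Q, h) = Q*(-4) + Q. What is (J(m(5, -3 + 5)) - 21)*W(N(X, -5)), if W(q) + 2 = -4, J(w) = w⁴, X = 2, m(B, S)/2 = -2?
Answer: -1410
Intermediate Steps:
m(B, S) = -4 (m(B, S) = 2*(-2) = -4)
N(Q, h) = -3*Q (N(Q, h) = -4*Q + Q = -3*Q)
W(q) = -6 (W(q) = -2 - 4 = -6)
(J(m(5, -3 + 5)) - 21)*W(N(X, -5)) = ((-4)⁴ - 21)*(-6) = (256 - 21)*(-6) = 235*(-6) = -1410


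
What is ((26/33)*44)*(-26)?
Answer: -2704/3 ≈ -901.33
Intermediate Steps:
((26/33)*44)*(-26) = (104/3)*(-26) = -2704/3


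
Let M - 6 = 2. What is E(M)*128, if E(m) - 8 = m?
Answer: 2048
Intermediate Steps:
M = 8 (M = 6 + 2 = 8)
E(m) = 8 + m
E(M)*128 = (8 + 8)*128 = 16*128 = 2048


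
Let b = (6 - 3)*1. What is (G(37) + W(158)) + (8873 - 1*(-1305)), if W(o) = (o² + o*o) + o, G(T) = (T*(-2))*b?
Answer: 60042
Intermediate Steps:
b = 3 (b = 3*1 = 3)
G(T) = -6*T (G(T) = (T*(-2))*3 = -2*T*3 = -6*T)
W(o) = o + 2*o² (W(o) = (o² + o²) + o = 2*o² + o = o + 2*o²)
(G(37) + W(158)) + (8873 - 1*(-1305)) = (-6*37 + 158*(1 + 2*158)) + (8873 - 1*(-1305)) = (-222 + 158*(1 + 316)) + (8873 + 1305) = (-222 + 158*317) + 10178 = (-222 + 50086) + 10178 = 49864 + 10178 = 60042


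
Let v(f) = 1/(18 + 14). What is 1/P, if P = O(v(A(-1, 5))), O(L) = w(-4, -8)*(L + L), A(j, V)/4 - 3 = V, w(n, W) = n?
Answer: -4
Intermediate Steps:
A(j, V) = 12 + 4*V
v(f) = 1/32
O(L) = -8*L (O(L) = -4*(L + L) = -8*L)
P = -¼ (P = -8*1/32 = -¼ ≈ -0.25000)
1/P = 1/(-¼) = -4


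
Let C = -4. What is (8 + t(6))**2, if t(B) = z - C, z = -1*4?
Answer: 64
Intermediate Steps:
z = -4
t(B) = 0 (t(B) = -4 - 1*(-4) = -4 + 4 = 0)
(8 + t(6))**2 = (8 + 0)**2 = 8**2 = 64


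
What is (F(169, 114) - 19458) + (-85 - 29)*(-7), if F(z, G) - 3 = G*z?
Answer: 609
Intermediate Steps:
F(z, G) = 3 + G*z
(F(169, 114) - 19458) + (-85 - 29)*(-7) = ((3 + 114*169) - 19458) + (-85 - 29)*(-7) = ((3 + 19266) - 19458) - 114*(-7) = (19269 - 19458) + 798 = -189 + 798 = 609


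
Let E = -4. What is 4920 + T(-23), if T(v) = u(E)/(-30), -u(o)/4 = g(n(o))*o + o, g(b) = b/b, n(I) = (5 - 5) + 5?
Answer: 73784/15 ≈ 4918.9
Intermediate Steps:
n(I) = 5 (n(I) = 0 + 5 = 5)
g(b) = 1
u(o) = -8*o (u(o) = -4*(1*o + o) = -4*(o + o) = -8*o)
T(v) = -16/15 (T(v) = -8*(-4)/(-30) = 32*(-1/30) = -16/15)
4920 + T(-23) = 4920 - 16/15 = 73784/15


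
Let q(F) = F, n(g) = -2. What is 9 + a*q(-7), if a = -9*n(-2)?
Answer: -117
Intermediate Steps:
a = 18 (a = -9*(-2) = 18)
9 + a*q(-7) = 9 + 18*(-7) = 9 - 126 = -117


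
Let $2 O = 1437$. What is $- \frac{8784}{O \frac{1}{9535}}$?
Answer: $- \frac{55836960}{479} \approx -1.1657 \cdot 10^{5}$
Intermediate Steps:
$O = \frac{1437}{2}$ ($O = \frac{1}{2} \cdot 1437 = \frac{1437}{2} \approx 718.5$)
$- \frac{8784}{O \frac{1}{9535}} = - \frac{8784}{\frac{1437}{2} \cdot \frac{1}{9535}} = - \frac{8784}{\frac{1437}{19070}} = \left(-8784\right) \frac{19070}{1437} = - \frac{55836960}{479}$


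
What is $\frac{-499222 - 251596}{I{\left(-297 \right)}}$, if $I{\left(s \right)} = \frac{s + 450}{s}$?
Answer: $\frac{24776994}{17} \approx 1.4575 \cdot 10^{6}$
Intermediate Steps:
$I{\left(s \right)} = \frac{450 + s}{s}$
$\frac{-499222 - 251596}{I{\left(-297 \right)}} = \frac{-499222 - 251596}{\frac{1}{-297} \left(450 - 297\right)} = \frac{-499222 - 251596}{\left(- \frac{1}{297}\right) 153} = - \frac{750818}{- \frac{17}{33}} = \left(-750818\right) \left(- \frac{33}{17}\right) = \frac{24776994}{17}$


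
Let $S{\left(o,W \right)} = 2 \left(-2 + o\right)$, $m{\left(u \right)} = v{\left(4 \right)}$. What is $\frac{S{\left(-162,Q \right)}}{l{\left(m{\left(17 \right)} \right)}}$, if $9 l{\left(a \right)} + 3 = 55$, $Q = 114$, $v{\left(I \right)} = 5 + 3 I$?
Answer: $- \frac{738}{13} \approx -56.769$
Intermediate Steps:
$m{\left(u \right)} = 17$ ($m{\left(u \right)} = 5 + 3 \cdot 4 = 5 + 12 = 17$)
$l{\left(a \right)} = \frac{52}{9}$ ($l{\left(a \right)} = - \frac{1}{3} + \frac{1}{9} \cdot 55 = - \frac{1}{3} + \frac{55}{9} = \frac{52}{9}$)
$S{\left(o,W \right)} = -4 + 2 o$
$\frac{S{\left(-162,Q \right)}}{l{\left(m{\left(17 \right)} \right)}} = \frac{-4 + 2 \left(-162\right)}{\frac{52}{9}} = \left(-4 - 324\right) \frac{9}{52} = \left(-328\right) \frac{9}{52} = - \frac{738}{13}$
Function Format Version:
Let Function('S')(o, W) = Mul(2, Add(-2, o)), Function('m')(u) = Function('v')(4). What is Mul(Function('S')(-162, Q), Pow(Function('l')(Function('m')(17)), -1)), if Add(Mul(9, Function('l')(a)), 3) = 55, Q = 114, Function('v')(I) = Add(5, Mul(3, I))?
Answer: Rational(-738, 13) ≈ -56.769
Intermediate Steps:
Function('m')(u) = 17 (Function('m')(u) = Add(5, Mul(3, 4)) = Add(5, 12) = 17)
Function('l')(a) = Rational(52, 9) (Function('l')(a) = Add(Rational(-1, 3), Mul(Rational(1, 9), 55)) = Add(Rational(-1, 3), Rational(55, 9)) = Rational(52, 9))
Function('S')(o, W) = Add(-4, Mul(2, o))
Mul(Function('S')(-162, Q), Pow(Function('l')(Function('m')(17)), -1)) = Mul(Add(-4, Mul(2, -162)), Pow(Rational(52, 9), -1)) = Mul(Add(-4, -324), Rational(9, 52)) = Mul(-328, Rational(9, 52)) = Rational(-738, 13)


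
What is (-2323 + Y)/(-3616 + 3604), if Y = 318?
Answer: 2005/12 ≈ 167.08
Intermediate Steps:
(-2323 + Y)/(-3616 + 3604) = (-2323 + 318)/(-3616 + 3604) = -2005/(-12) = -2005*(-1/12) = 2005/12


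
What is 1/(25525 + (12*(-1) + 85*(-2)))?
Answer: 1/25343 ≈ 3.9459e-5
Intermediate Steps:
1/(25525 + (12*(-1) + 85*(-2))) = 1/(25525 + (-12 - 170)) = 1/(25525 - 182) = 1/25343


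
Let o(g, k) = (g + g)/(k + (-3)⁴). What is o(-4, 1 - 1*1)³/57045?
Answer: -512/30316051845 ≈ -1.6889e-8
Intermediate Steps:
o(g, k) = 2*g/(81 + k) (o(g, k) = (2*g)/(k + 81) = (2*g)/(81 + k) = 2*g/(81 + k))
o(-4, 1 - 1*1)³/57045 = (2*(-4)/(81 + (1 - 1*1)))³/57045 = (2*(-4)/(81 + (1 - 1)))³*(1/57045) = (2*(-4)/(81 + 0))³*(1/57045) = (2*(-4)/81)³*(1/57045) = (2*(-4)*(1/81))³*(1/57045) = (-8/81)³*(1/57045) = -512/531441*1/57045 = -512/30316051845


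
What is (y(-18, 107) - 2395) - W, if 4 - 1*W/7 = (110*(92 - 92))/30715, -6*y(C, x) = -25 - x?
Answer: -2401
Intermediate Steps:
y(C, x) = 25/6 + x/6 (y(C, x) = -(-25 - x)/6 = 25/6 + x/6)
W = 28 (W = 28 - 7*110*(92 - 92)/30715 = 28 - 7*110*0/30715 = 28 - 0/30715 = 28 - 7*0 = 28 + 0 = 28)
(y(-18, 107) - 2395) - W = ((25/6 + (⅙)*107) - 2395) - 1*28 = ((25/6 + 107/6) - 2395) - 28 = (22 - 2395) - 28 = -2373 - 28 = -2401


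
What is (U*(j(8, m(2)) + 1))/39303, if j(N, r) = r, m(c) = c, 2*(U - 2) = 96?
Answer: 50/13101 ≈ 0.0038165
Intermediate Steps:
U = 50 (U = 2 + (½)*96 = 2 + 48 = 50)
(U*(j(8, m(2)) + 1))/39303 = (50*(2 + 1))/39303 = (50*3)*(1/39303) = 150*(1/39303) = 50/13101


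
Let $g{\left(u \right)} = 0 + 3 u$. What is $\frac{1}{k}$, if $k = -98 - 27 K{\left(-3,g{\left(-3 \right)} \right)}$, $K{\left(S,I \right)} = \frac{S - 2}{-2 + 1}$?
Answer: $- \frac{1}{233} \approx -0.0042918$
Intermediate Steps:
$g{\left(u \right)} = 3 u$
$K{\left(S,I \right)} = 2 - S$ ($K{\left(S,I \right)} = \frac{-2 + S}{-1} = \left(-2 + S\right) \left(-1\right) = 2 - S$)
$k = -233$ ($k = -98 - 27 \left(2 - -3\right) = -98 - 27 \left(2 + 3\right) = -98 - 135 = -233$)
$\frac{1}{k} = \frac{1}{-233} = - \frac{1}{233}$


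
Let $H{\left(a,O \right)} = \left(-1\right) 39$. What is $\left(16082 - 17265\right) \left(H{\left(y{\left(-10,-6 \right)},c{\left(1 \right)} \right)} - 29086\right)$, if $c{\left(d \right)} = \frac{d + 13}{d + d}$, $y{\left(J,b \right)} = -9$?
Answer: $34454875$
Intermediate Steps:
$c{\left(d \right)} = \frac{13 + d}{2 d}$
$H{\left(a,O \right)} = -39$
$\left(16082 - 17265\right) \left(H{\left(y{\left(-10,-6 \right)},c{\left(1 \right)} \right)} - 29086\right) = \left(16082 - 17265\right) \left(-39 - 29086\right) = \left(-1183\right) \left(-29125\right) = 34454875$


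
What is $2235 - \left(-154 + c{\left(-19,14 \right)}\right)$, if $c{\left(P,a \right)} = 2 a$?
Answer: $2361$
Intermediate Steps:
$2235 - \left(-154 + c{\left(-19,14 \right)}\right) = 2235 + \left(154 - 2 \cdot 14\right) = 2235 + \left(154 - 28\right) = 2235 + 126 = 2361$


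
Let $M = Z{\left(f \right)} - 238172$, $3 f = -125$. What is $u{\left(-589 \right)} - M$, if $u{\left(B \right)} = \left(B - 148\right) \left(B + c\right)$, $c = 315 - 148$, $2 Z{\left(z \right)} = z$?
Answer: $\frac{3295241}{6} \approx 5.4921 \cdot 10^{5}$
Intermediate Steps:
$f = - \frac{125}{3}$ ($f = \frac{1}{3} \left(-125\right) = - \frac{125}{3} \approx -41.667$)
$Z{\left(z \right)} = \frac{z}{2}$
$c = 167$
$u{\left(B \right)} = \left(-148 + B\right) \left(167 + B\right)$ ($u{\left(B \right)} = \left(B - 148\right) \left(B + 167\right) = \left(-148 + B\right) \left(167 + B\right)$)
$M = - \frac{1429157}{6}$ ($M = \frac{1}{2} \left(- \frac{125}{3}\right) - 238172 = - \frac{125}{6} - 238172 = - \frac{1429157}{6} \approx -2.3819 \cdot 10^{5}$)
$u{\left(-589 \right)} - M = \left(-24716 + \left(-589\right)^{2} + 19 \left(-589\right)\right) - - \frac{1429157}{6} = \left(-24716 + 346921 - 11191\right) + \frac{1429157}{6} = 311014 + \frac{1429157}{6} = \frac{3295241}{6}$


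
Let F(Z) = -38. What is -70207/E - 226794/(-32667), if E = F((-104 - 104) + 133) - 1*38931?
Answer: 3710462485/424333441 ≈ 8.7442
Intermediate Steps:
E = -38969 (E = -38 - 1*38931 = -38 - 38931 = -38969)
-70207/E - 226794/(-32667) = -70207/(-38969) - 226794/(-32667) = -70207*(-1/38969) - 226794*(-1/32667) = 70207/38969 + 75598/10889 = 3710462485/424333441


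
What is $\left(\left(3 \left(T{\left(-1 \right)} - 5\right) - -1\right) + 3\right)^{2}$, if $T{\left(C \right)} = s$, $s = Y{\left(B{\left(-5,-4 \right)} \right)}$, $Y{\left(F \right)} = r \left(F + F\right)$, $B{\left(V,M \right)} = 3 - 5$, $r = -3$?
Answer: $625$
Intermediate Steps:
$B{\left(V,M \right)} = -2$ ($B{\left(V,M \right)} = 3 - 5 = -2$)
$Y{\left(F \right)} = - 6 F$ ($Y{\left(F \right)} = - 3 \left(F + F\right) = - 3 \cdot 2 F = - 6 F$)
$s = 12$ ($s = \left(-6\right) \left(-2\right) = 12$)
$T{\left(C \right)} = 12$
$\left(\left(3 \left(T{\left(-1 \right)} - 5\right) - -1\right) + 3\right)^{2} = \left(\left(3 \left(12 - 5\right) - -1\right) + 3\right)^{2} = \left(\left(3 \cdot 7 + 1\right) + 3\right)^{2} = \left(\left(21 + 1\right) + 3\right)^{2} = \left(22 + 3\right)^{2} = 25^{2} = 625$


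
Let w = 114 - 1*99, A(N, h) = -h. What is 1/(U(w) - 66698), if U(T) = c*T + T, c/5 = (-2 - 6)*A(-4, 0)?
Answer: -1/66683 ≈ -1.4996e-5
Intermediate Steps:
c = 0 (c = 5*((-2 - 6)*(-1*0)) = 5*(-8*0) = 5*0 = 0)
w = 15 (w = 114 - 99 = 15)
U(T) = T (U(T) = 0*T + T = 0 + T = T)
1/(U(w) - 66698) = 1/(15 - 66698) = 1/(-66683) = -1/66683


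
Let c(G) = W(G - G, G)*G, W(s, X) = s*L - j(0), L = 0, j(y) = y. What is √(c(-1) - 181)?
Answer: I*√181 ≈ 13.454*I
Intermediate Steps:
W(s, X) = 0 (W(s, X) = s*0 - 1*0 = 0 + 0 = 0)
c(G) = 0 (c(G) = 0*G = 0)
√(c(-1) - 181) = √(0 - 181) = √(-181) = I*√181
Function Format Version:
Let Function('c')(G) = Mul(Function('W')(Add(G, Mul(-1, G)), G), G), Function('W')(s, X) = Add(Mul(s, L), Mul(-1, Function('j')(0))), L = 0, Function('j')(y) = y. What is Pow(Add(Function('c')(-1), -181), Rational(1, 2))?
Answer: Mul(I, Pow(181, Rational(1, 2))) ≈ Mul(13.454, I)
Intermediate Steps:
Function('W')(s, X) = 0 (Function('W')(s, X) = Add(Mul(s, 0), Mul(-1, 0)) = Add(0, 0) = 0)
Function('c')(G) = 0 (Function('c')(G) = Mul(0, G) = 0)
Pow(Add(Function('c')(-1), -181), Rational(1, 2)) = Pow(Add(0, -181), Rational(1, 2)) = Pow(-181, Rational(1, 2)) = Mul(I, Pow(181, Rational(1, 2)))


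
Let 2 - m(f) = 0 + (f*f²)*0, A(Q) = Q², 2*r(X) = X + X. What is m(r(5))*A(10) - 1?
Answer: 199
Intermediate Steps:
r(X) = X (r(X) = (X + X)/2 = (2*X)/2 = X)
m(f) = 2 (m(f) = 2 - (0 + (f*f²)*0) = 2 - (0 + f³*0) = 2 - (0 + 0) = 2 - 1*0 = 2 + 0 = 2)
m(r(5))*A(10) - 1 = 2*10² - 1 = 2*100 - 1 = 200 - 1 = 199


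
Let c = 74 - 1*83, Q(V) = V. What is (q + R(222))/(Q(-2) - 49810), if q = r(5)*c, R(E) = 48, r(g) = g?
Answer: -1/16604 ≈ -6.0226e-5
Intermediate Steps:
c = -9 (c = 74 - 83 = -9)
q = -45 (q = 5*(-9) = -45)
(q + R(222))/(Q(-2) - 49810) = (-45 + 48)/(-2 - 49810) = 3/(-49812) = 3*(-1/49812) = -1/16604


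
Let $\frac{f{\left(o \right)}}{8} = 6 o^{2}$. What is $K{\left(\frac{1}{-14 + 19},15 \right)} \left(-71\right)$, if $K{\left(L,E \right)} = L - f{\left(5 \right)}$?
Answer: $\frac{425929}{5} \approx 85186.0$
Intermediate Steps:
$f{\left(o \right)} = 48 o^{2}$ ($f{\left(o \right)} = 8 \cdot 6 o^{2} = 48 o^{2}$)
$K{\left(L,E \right)} = -1200 + L$ ($K{\left(L,E \right)} = L - 48 \cdot 5^{2} = L - 48 \cdot 25 = L - 1200 = -1200 + L$)
$K{\left(\frac{1}{-14 + 19},15 \right)} \left(-71\right) = \left(-1200 + \frac{1}{-14 + 19}\right) \left(-71\right) = \left(-1200 + \frac{1}{5}\right) \left(-71\right) = \left(- \frac{5999}{5}\right) \left(-71\right) = \frac{425929}{5}$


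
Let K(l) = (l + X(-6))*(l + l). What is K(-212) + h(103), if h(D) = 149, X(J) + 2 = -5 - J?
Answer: 90461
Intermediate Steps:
X(J) = -7 - J (X(J) = -2 + (-5 - J) = -7 - J)
K(l) = 2*l*(-1 + l) (K(l) = (l + (-7 - 1*(-6)))*(l + l) = (l + (-7 + 6))*(2*l) = (l - 1)*(2*l) = (-1 + l)*(2*l) = 2*l*(-1 + l))
K(-212) + h(103) = 2*(-212)*(-1 - 212) + 149 = 2*(-212)*(-213) + 149 = 90312 + 149 = 90461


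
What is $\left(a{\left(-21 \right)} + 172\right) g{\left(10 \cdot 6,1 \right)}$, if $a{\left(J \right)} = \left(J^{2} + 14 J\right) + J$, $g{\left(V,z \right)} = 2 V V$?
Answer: $2145600$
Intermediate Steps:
$g{\left(V,z \right)} = 2 V^{2}$
$a{\left(J \right)} = J^{2} + 15 J$
$\left(a{\left(-21 \right)} + 172\right) g{\left(10 \cdot 6,1 \right)} = \left(- 21 \left(15 - 21\right) + 172\right) 2 \left(10 \cdot 6\right)^{2} = \left(\left(-21\right) \left(-6\right) + 172\right) 2 \cdot 60^{2} = \left(126 + 172\right) 2 \cdot 3600 = 298 \cdot 7200 = 2145600$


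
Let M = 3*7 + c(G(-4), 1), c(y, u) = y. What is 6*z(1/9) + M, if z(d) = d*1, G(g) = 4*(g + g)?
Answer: -31/3 ≈ -10.333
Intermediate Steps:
G(g) = 8*g (G(g) = 4*(2*g) = 8*g)
M = -11 (M = 3*7 + 8*(-4) = 21 - 32 = -11)
z(d) = d
6*z(1/9) + M = 6/9 - 11 = 6*(⅑) - 11 = ⅔ - 11 = -31/3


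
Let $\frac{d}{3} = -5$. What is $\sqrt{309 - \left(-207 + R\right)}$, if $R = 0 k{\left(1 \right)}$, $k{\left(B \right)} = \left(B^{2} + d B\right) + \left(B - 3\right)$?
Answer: $2 \sqrt{129} \approx 22.716$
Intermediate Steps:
$d = -15$ ($d = 3 \left(-5\right) = -15$)
$k{\left(B \right)} = -3 + B^{2} - 14 B$ ($k{\left(B \right)} = \left(B^{2} - 15 B\right) + \left(B - 3\right) = \left(B^{2} - 15 B\right) + \left(-3 + B\right) = -3 + B^{2} - 14 B$)
$R = 0$ ($R = 0 \left(-3 + 1^{2} - 14\right) = 0 \left(-3 + 1 - 14\right) = 0 \left(-16\right) = 0$)
$\sqrt{309 - \left(-207 + R\right)} = \sqrt{309 + \left(207 - 0\right)} = \sqrt{309 + \left(207 + 0\right)} = \sqrt{309 + 207} = \sqrt{516} = 2 \sqrt{129}$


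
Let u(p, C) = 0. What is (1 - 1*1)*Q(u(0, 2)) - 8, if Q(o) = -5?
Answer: -8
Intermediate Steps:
(1 - 1*1)*Q(u(0, 2)) - 8 = (1 - 1*1)*(-5) - 8 = (1 - 1)*(-5) - 8 = 0*(-5) - 8 = 0 - 8 = -8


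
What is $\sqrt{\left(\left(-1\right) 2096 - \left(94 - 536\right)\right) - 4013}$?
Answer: $i \sqrt{5667} \approx 75.28 i$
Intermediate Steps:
$\sqrt{\left(\left(-1\right) 2096 - \left(94 - 536\right)\right) - 4013} = \sqrt{\left(-2096 - \left(94 - 536\right)\right) - 4013} = \sqrt{\left(-2096 - -442\right) - 4013} = \sqrt{\left(-2096 + 442\right) - 4013} = \sqrt{-1654 - 4013} = \sqrt{-5667} = i \sqrt{5667}$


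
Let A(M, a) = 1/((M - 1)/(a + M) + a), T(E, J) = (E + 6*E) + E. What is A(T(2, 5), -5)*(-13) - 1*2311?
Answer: -92297/40 ≈ -2307.4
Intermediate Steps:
T(E, J) = 8*E (T(E, J) = 7*E + E = 8*E)
A(M, a) = 1/(a + (-1 + M)/(M + a)) (A(M, a) = 1/((-1 + M)/(M + a) + a) = 1/(a + (-1 + M)/(M + a)))
A(T(2, 5), -5)*(-13) - 1*2311 = ((8*2 - 5)/(-1 + 8*2 + (-5)² + (8*2)*(-5)))*(-13) - 1*2311 = ((16 - 5)/(-1 + 16 + 25 + 16*(-5)))*(-13) - 2311 = (11/(-1 + 16 + 25 - 80))*(-13) - 2311 = (11/(-40))*(-13) - 2311 = -1/40*11*(-13) - 2311 = -11/40*(-13) - 2311 = 143/40 - 2311 = -92297/40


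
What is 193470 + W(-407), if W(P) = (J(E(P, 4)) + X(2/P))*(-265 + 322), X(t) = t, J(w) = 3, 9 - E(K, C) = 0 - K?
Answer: 78811773/407 ≈ 1.9364e+5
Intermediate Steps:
E(K, C) = 9 + K (E(K, C) = 9 - (0 - K) = 9 - (-1)*K = 9 + K)
W(P) = 171 + 114/P (W(P) = (3 + 2/P)*(-265 + 322) = (3 + 2/P)*57 = 171 + 114/P)
193470 + W(-407) = 193470 + (171 + 114/(-407)) = 193470 + (171 + 114*(-1/407)) = 193470 + (171 - 114/407) = 193470 + 69483/407 = 78811773/407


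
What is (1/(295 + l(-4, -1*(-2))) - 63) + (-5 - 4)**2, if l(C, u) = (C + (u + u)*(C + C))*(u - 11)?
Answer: 11143/619 ≈ 18.002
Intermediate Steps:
l(C, u) = (-11 + u)*(C + 4*C*u) (l(C, u) = (C + (2*u)*(2*C))*(-11 + u) = (C + 4*C*u)*(-11 + u) = (-11 + u)*(C + 4*C*u))
(1/(295 + l(-4, -1*(-2))) - 63) + (-5 - 4)**2 = (1/(295 - 4*(-11 - (-43)*(-2) + 4*(-1*(-2))**2)) - 63) + (-5 - 4)**2 = (1/(295 - 4*(-11 - 43*2 + 4*2**2)) - 63) + (-9)**2 = (1/(295 - 4*(-11 - 86 + 4*4)) - 63) + 81 = (1/(295 - 4*(-11 - 86 + 16)) - 63) + 81 = (1/(295 - 4*(-81)) - 63) + 81 = (1/(295 + 324) - 63) + 81 = (1/619 - 63) + 81 = -38996/619 + 81 = 11143/619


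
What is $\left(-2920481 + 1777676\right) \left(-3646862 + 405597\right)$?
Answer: $3704133848325$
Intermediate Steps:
$\left(-2920481 + 1777676\right) \left(-3646862 + 405597\right) = \left(-1142805\right) \left(-3241265\right) = 3704133848325$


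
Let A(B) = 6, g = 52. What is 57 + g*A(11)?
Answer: 369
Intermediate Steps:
57 + g*A(11) = 57 + 52*6 = 57 + 312 = 369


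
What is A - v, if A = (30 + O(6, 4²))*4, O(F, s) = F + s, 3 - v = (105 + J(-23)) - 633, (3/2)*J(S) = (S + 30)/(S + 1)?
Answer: -10666/33 ≈ -323.21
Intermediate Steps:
J(S) = 2*(30 + S)/(3*(1 + S)) (J(S) = 2*((S + 30)/(S + 1))/3 = 2*((30 + S)/(1 + S))/3 = 2*(30 + S)/(3*(1 + S)))
v = 17530/33 (v = 3 - ((105 + 2*(30 - 23)/(3*(1 - 23))) - 633) = 3 - ((105 + (⅔)*7/(-22)) - 633) = 3 - ((105 + (⅔)*(-1/22)*7) - 633) = 3 - ((105 - 7/33) - 633) = 3 - (3458/33 - 633) = 3 - 1*(-17431/33) = 3 + 17431/33 = 17530/33 ≈ 531.21)
A = 208 (A = (30 + (6 + 4²))*4 = (30 + (6 + 16))*4 = (30 + 22)*4 = 52*4 = 208)
A - v = 208 - 1*17530/33 = 208 - 17530/33 = -10666/33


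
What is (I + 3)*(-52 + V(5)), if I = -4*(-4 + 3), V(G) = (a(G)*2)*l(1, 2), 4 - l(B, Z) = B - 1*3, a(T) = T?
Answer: 56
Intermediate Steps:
l(B, Z) = 7 - B (l(B, Z) = 4 - (B - 1*3) = 4 - (B - 3) = 4 - (-3 + B) = 4 + (3 - B) = 7 - B)
V(G) = 12*G (V(G) = (G*2)*(7 - 1*1) = (2*G)*(7 - 1) = (2*G)*6 = 12*G)
I = 4 (I = -4*(-1) = 4)
(I + 3)*(-52 + V(5)) = (4 + 3)*(-52 + 12*5) = 7*(-52 + 60) = 7*8 = 56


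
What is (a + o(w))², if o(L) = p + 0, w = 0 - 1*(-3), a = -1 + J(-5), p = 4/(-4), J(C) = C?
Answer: 49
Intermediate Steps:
p = -1 (p = 4*(-¼) = -1)
a = -6 (a = -1 - 5 = -6)
w = 3 (w = 0 + 3 = 3)
o(L) = -1 (o(L) = -1 + 0 = -1)
(a + o(w))² = (-6 - 1)² = (-7)² = 49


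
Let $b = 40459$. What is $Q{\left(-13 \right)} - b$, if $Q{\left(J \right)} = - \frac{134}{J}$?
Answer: $- \frac{525833}{13} \approx -40449.0$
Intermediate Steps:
$Q{\left(-13 \right)} - b = - \frac{134}{-13} - 40459 = \left(-134\right) \left(- \frac{1}{13}\right) - 40459 = \frac{134}{13} - 40459 = - \frac{525833}{13}$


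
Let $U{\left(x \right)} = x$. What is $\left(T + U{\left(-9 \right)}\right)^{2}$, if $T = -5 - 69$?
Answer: $6889$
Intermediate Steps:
$T = -74$
$\left(T + U{\left(-9 \right)}\right)^{2} = \left(-74 - 9\right)^{2} = \left(-83\right)^{2} = 6889$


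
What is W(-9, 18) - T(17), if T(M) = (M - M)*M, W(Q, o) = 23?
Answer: 23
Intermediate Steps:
T(M) = 0 (T(M) = 0*M = 0)
W(-9, 18) - T(17) = 23 - 1*0 = 23 + 0 = 23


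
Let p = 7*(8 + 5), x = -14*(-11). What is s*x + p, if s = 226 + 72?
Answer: 45983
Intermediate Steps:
s = 298
x = 154
p = 91 (p = 7*13 = 91)
s*x + p = 298*154 + 91 = 45892 + 91 = 45983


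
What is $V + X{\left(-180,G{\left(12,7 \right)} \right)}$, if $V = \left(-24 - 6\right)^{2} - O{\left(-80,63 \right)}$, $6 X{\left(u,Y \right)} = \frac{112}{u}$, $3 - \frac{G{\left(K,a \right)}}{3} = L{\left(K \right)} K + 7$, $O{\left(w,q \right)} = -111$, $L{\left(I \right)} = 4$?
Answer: $\frac{136471}{135} \approx 1010.9$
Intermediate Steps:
$G{\left(K,a \right)} = -12 - 12 K$ ($G{\left(K,a \right)} = 9 - 3 \left(4 K + 7\right) = 9 - 3 \left(7 + 4 K\right) = 9 - \left(21 + 12 K\right) = -12 - 12 K$)
$X{\left(u,Y \right)} = \frac{56}{3 u}$ ($X{\left(u,Y \right)} = \frac{112 \frac{1}{u}}{6} = \frac{56}{3 u}$)
$V = 1011$ ($V = \left(-24 - 6\right)^{2} - -111 = \left(-30\right)^{2} + 111 = 900 + 111 = 1011$)
$V + X{\left(-180,G{\left(12,7 \right)} \right)} = 1011 + \frac{56}{3 \left(-180\right)} = 1011 + \frac{56}{3} \left(- \frac{1}{180}\right) = 1011 - \frac{14}{135} = \frac{136471}{135}$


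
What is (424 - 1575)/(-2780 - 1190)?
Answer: 1151/3970 ≈ 0.28992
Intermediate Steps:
(424 - 1575)/(-2780 - 1190) = -1151/(-3970) = -1151*(-1/3970) = 1151/3970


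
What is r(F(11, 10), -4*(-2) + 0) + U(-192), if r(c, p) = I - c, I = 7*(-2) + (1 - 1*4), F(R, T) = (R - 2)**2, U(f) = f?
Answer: -290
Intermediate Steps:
F(R, T) = (-2 + R)**2
I = -17 (I = -14 + (1 - 4) = -14 - 3 = -17)
r(c, p) = -17 - c
r(F(11, 10), -4*(-2) + 0) + U(-192) = (-17 - (-2 + 11)**2) - 192 = (-17 - 1*9**2) - 192 = (-17 - 1*81) - 192 = (-17 - 81) - 192 = -98 - 192 = -290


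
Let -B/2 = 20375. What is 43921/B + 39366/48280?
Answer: -25817069/98370500 ≈ -0.26245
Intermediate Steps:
B = -40750 (B = -2*20375 = -40750)
43921/B + 39366/48280 = 43921/(-40750) + 39366/48280 = 43921*(-1/40750) + 39366*(1/48280) = -43921/40750 + 19683/24140 = -25817069/98370500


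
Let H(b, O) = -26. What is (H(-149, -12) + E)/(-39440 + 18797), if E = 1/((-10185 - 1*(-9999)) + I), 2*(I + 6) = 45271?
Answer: 389020/308867447 ≈ 0.0012595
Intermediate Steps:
I = 45259/2 (I = -6 + (½)*45271 = -6 + 45271/2 = 45259/2 ≈ 22630.)
E = 2/44887 (E = 1/((-10185 - 1*(-9999)) + 45259/2) = 1/((-10185 + 9999) + 45259/2) = 1/(-186 + 45259/2) = 1/(44887/2) = 2/44887 ≈ 4.4556e-5)
(H(-149, -12) + E)/(-39440 + 18797) = (-26 + 2/44887)/(-39440 + 18797) = -1167060/44887/(-20643) = -1167060/44887*(-1/20643) = 389020/308867447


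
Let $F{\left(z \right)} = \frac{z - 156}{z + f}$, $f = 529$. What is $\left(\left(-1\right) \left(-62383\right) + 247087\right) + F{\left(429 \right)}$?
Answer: $\frac{296472533}{958} \approx 3.0947 \cdot 10^{5}$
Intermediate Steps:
$F{\left(z \right)} = \frac{-156 + z}{529 + z}$ ($F{\left(z \right)} = \frac{z - 156}{z + 529} = \frac{-156 + z}{529 + z}$)
$\left(\left(-1\right) \left(-62383\right) + 247087\right) + F{\left(429 \right)} = \left(\left(-1\right) \left(-62383\right) + 247087\right) + \frac{-156 + 429}{529 + 429} = \left(62383 + 247087\right) + \frac{1}{958} \cdot 273 = 309470 + \frac{1}{958} \cdot 273 = 309470 + \frac{273}{958} = \frac{296472533}{958}$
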